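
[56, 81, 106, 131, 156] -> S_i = 56 + 25*i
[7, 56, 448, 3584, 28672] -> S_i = 7*8^i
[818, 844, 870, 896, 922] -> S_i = 818 + 26*i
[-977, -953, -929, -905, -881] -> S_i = -977 + 24*i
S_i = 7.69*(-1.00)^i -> [7.69, -7.69, 7.69, -7.69, 7.69]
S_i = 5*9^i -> [5, 45, 405, 3645, 32805]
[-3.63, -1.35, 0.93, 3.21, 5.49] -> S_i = -3.63 + 2.28*i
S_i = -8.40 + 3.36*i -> [-8.4, -5.04, -1.68, 1.68, 5.04]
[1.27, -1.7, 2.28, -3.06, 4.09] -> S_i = 1.27*(-1.34)^i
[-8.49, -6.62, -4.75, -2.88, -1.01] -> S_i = -8.49 + 1.87*i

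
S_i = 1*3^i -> [1, 3, 9, 27, 81]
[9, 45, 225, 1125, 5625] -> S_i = 9*5^i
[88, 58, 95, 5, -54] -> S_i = Random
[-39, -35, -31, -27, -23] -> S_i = -39 + 4*i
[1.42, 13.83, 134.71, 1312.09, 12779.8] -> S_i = 1.42*9.74^i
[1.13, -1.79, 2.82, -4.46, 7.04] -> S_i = 1.13*(-1.58)^i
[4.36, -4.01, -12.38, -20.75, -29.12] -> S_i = 4.36 + -8.37*i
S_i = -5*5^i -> [-5, -25, -125, -625, -3125]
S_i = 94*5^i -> [94, 470, 2350, 11750, 58750]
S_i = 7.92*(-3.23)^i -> [7.92, -25.58, 82.63, -266.89, 862.06]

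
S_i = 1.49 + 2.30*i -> [1.49, 3.79, 6.09, 8.39, 10.69]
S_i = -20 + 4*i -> [-20, -16, -12, -8, -4]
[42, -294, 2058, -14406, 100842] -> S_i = 42*-7^i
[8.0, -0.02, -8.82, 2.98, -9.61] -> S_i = Random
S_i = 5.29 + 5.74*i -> [5.29, 11.03, 16.77, 22.51, 28.25]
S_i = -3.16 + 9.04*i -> [-3.16, 5.88, 14.92, 23.96, 33.0]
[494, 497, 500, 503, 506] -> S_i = 494 + 3*i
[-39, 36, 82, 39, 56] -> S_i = Random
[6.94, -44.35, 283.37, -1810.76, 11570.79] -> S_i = 6.94*(-6.39)^i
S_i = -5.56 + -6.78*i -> [-5.56, -12.34, -19.12, -25.9, -32.68]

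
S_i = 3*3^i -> [3, 9, 27, 81, 243]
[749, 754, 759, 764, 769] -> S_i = 749 + 5*i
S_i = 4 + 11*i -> [4, 15, 26, 37, 48]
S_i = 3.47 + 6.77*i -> [3.47, 10.24, 17.01, 23.78, 30.55]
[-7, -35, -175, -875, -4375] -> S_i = -7*5^i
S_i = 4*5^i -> [4, 20, 100, 500, 2500]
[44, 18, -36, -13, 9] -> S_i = Random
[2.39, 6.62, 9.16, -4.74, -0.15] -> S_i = Random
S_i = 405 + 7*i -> [405, 412, 419, 426, 433]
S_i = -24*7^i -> [-24, -168, -1176, -8232, -57624]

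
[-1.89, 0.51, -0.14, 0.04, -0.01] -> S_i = -1.89*(-0.27)^i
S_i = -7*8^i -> [-7, -56, -448, -3584, -28672]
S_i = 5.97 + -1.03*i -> [5.97, 4.94, 3.91, 2.88, 1.85]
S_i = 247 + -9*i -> [247, 238, 229, 220, 211]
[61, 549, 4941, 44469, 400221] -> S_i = 61*9^i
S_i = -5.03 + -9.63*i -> [-5.03, -14.66, -24.29, -33.92, -43.55]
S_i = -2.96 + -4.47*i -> [-2.96, -7.43, -11.9, -16.37, -20.84]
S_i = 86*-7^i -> [86, -602, 4214, -29498, 206486]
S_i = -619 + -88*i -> [-619, -707, -795, -883, -971]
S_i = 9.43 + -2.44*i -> [9.43, 6.99, 4.55, 2.11, -0.33]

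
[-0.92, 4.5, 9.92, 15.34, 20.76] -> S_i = -0.92 + 5.42*i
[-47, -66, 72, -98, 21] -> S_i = Random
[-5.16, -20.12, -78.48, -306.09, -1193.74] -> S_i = -5.16*3.90^i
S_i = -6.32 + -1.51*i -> [-6.32, -7.83, -9.34, -10.85, -12.36]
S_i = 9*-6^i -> [9, -54, 324, -1944, 11664]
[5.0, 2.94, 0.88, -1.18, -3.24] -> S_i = 5.00 + -2.06*i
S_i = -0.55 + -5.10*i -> [-0.55, -5.65, -10.75, -15.85, -20.95]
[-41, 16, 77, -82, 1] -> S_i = Random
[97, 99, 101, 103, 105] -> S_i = 97 + 2*i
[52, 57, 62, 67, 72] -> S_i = 52 + 5*i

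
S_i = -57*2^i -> [-57, -114, -228, -456, -912]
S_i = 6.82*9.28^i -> [6.82, 63.29, 587.33, 5450.4, 50579.7]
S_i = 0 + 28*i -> [0, 28, 56, 84, 112]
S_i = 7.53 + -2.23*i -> [7.53, 5.3, 3.07, 0.84, -1.39]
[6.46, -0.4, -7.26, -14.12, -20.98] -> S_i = 6.46 + -6.86*i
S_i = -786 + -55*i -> [-786, -841, -896, -951, -1006]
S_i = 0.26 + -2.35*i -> [0.26, -2.09, -4.44, -6.79, -9.14]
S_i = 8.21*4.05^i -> [8.21, 33.25, 134.66, 545.39, 2208.83]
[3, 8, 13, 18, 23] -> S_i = 3 + 5*i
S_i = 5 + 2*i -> [5, 7, 9, 11, 13]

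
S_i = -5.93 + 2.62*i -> [-5.93, -3.31, -0.69, 1.93, 4.55]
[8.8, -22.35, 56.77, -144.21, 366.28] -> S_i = 8.80*(-2.54)^i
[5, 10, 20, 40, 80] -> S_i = 5*2^i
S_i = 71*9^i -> [71, 639, 5751, 51759, 465831]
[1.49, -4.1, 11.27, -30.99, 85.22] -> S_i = 1.49*(-2.75)^i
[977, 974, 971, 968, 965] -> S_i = 977 + -3*i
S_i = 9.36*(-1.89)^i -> [9.36, -17.69, 33.43, -63.19, 119.43]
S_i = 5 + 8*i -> [5, 13, 21, 29, 37]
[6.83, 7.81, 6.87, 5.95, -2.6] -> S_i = Random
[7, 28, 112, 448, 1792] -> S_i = 7*4^i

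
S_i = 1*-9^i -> [1, -9, 81, -729, 6561]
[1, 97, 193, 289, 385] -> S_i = 1 + 96*i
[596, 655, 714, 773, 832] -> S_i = 596 + 59*i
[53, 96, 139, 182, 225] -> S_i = 53 + 43*i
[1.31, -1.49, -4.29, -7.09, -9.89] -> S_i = 1.31 + -2.80*i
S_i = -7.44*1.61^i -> [-7.44, -11.98, -19.29, -31.05, -49.99]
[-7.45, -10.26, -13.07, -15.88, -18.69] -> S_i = -7.45 + -2.81*i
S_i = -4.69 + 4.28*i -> [-4.69, -0.41, 3.87, 8.15, 12.43]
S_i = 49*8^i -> [49, 392, 3136, 25088, 200704]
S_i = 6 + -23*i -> [6, -17, -40, -63, -86]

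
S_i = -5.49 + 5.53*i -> [-5.49, 0.04, 5.57, 11.1, 16.63]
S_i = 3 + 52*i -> [3, 55, 107, 159, 211]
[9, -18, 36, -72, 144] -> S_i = 9*-2^i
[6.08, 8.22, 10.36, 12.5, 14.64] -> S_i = 6.08 + 2.14*i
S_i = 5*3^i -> [5, 15, 45, 135, 405]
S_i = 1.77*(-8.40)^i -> [1.77, -14.87, 124.89, -1049.09, 8812.32]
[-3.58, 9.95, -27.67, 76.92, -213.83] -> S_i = -3.58*(-2.78)^i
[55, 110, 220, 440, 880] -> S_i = 55*2^i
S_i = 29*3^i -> [29, 87, 261, 783, 2349]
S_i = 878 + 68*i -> [878, 946, 1014, 1082, 1150]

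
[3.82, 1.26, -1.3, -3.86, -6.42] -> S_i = 3.82 + -2.56*i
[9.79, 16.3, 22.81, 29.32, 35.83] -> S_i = 9.79 + 6.51*i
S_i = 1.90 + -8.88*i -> [1.9, -6.98, -15.86, -24.74, -33.62]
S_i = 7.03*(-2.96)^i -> [7.03, -20.81, 61.59, -182.32, 539.66]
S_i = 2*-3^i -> [2, -6, 18, -54, 162]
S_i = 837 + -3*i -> [837, 834, 831, 828, 825]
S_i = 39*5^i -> [39, 195, 975, 4875, 24375]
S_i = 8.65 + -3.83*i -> [8.65, 4.82, 0.99, -2.84, -6.67]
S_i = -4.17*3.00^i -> [-4.17, -12.51, -37.53, -112.59, -337.77]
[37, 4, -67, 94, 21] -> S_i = Random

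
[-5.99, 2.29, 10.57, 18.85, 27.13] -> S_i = -5.99 + 8.28*i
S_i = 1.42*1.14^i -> [1.42, 1.62, 1.85, 2.1, 2.4]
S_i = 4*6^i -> [4, 24, 144, 864, 5184]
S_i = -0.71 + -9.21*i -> [-0.71, -9.92, -19.13, -28.34, -37.55]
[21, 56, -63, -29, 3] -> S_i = Random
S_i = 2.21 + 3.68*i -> [2.21, 5.89, 9.57, 13.25, 16.93]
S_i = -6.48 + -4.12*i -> [-6.48, -10.6, -14.72, -18.84, -22.96]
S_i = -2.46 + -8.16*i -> [-2.46, -10.62, -18.78, -26.94, -35.1]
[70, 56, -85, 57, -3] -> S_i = Random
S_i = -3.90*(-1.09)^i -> [-3.9, 4.25, -4.63, 5.05, -5.51]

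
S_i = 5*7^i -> [5, 35, 245, 1715, 12005]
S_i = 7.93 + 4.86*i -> [7.93, 12.79, 17.65, 22.51, 27.37]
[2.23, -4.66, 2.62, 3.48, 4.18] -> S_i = Random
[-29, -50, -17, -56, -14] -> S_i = Random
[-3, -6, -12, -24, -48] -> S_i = -3*2^i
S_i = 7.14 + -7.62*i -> [7.14, -0.48, -8.1, -15.72, -23.34]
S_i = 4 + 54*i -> [4, 58, 112, 166, 220]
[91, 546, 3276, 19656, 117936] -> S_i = 91*6^i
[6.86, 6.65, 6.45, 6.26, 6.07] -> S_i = 6.86*0.97^i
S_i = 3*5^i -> [3, 15, 75, 375, 1875]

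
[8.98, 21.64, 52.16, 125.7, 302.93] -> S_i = 8.98*2.41^i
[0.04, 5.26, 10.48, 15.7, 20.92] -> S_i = 0.04 + 5.22*i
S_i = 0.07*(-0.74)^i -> [0.07, -0.05, 0.04, -0.03, 0.02]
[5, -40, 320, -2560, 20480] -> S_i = 5*-8^i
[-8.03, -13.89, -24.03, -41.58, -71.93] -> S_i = -8.03*1.73^i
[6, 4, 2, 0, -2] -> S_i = 6 + -2*i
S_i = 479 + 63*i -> [479, 542, 605, 668, 731]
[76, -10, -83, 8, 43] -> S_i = Random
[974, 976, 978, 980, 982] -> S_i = 974 + 2*i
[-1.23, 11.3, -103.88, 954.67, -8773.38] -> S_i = -1.23*(-9.19)^i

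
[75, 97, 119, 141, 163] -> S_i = 75 + 22*i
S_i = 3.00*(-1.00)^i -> [3.0, -3.0, 3.0, -3.0, 3.0]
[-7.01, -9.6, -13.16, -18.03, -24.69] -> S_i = -7.01*1.37^i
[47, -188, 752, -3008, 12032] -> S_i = 47*-4^i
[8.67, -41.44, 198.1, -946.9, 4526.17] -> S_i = 8.67*(-4.78)^i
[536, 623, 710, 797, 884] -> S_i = 536 + 87*i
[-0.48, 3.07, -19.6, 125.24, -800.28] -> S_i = -0.48*(-6.39)^i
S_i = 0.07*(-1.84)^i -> [0.07, -0.13, 0.24, -0.44, 0.8]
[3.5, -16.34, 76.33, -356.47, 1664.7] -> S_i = 3.50*(-4.67)^i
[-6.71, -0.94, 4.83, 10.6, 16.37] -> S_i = -6.71 + 5.77*i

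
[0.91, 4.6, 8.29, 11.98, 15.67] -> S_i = 0.91 + 3.69*i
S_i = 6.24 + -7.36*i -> [6.24, -1.12, -8.48, -15.84, -23.2]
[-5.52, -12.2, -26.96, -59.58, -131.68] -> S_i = -5.52*2.21^i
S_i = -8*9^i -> [-8, -72, -648, -5832, -52488]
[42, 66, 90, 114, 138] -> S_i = 42 + 24*i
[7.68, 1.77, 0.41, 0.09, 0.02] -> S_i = 7.68*0.23^i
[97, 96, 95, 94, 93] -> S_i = 97 + -1*i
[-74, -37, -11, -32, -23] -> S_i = Random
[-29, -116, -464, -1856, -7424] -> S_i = -29*4^i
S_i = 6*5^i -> [6, 30, 150, 750, 3750]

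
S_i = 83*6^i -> [83, 498, 2988, 17928, 107568]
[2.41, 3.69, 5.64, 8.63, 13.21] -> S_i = 2.41*1.53^i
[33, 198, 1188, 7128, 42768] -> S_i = 33*6^i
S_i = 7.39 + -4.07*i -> [7.39, 3.32, -0.75, -4.82, -8.89]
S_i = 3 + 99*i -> [3, 102, 201, 300, 399]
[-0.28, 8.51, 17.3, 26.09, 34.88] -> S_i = -0.28 + 8.79*i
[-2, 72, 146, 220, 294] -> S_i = -2 + 74*i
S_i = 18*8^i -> [18, 144, 1152, 9216, 73728]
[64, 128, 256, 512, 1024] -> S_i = 64*2^i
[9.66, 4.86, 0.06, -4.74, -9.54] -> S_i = 9.66 + -4.80*i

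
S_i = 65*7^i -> [65, 455, 3185, 22295, 156065]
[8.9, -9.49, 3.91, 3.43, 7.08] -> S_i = Random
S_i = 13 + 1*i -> [13, 14, 15, 16, 17]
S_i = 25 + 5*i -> [25, 30, 35, 40, 45]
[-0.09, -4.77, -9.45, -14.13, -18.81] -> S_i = -0.09 + -4.68*i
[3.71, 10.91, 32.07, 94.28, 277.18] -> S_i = 3.71*2.94^i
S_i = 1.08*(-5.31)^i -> [1.08, -5.73, 30.45, -161.7, 858.62]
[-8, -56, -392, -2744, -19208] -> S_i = -8*7^i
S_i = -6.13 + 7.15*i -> [-6.13, 1.02, 8.17, 15.32, 22.47]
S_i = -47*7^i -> [-47, -329, -2303, -16121, -112847]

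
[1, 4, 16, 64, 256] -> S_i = 1*4^i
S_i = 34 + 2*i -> [34, 36, 38, 40, 42]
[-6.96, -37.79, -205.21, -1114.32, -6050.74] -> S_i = -6.96*5.43^i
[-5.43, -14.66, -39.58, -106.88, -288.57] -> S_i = -5.43*2.70^i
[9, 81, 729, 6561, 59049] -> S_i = 9*9^i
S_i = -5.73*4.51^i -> [-5.73, -25.84, -116.55, -525.63, -2370.61]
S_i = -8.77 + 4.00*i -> [-8.77, -4.77, -0.77, 3.23, 7.23]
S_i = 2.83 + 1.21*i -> [2.83, 4.04, 5.25, 6.46, 7.67]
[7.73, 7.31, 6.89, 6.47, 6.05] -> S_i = 7.73 + -0.42*i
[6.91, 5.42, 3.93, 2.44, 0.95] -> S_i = 6.91 + -1.49*i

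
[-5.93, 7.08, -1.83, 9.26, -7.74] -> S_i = Random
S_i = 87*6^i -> [87, 522, 3132, 18792, 112752]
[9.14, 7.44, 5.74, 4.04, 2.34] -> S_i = 9.14 + -1.70*i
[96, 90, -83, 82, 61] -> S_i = Random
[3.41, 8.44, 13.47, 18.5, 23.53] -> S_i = 3.41 + 5.03*i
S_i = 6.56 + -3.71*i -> [6.56, 2.85, -0.86, -4.57, -8.28]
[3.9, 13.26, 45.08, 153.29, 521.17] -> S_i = 3.90*3.40^i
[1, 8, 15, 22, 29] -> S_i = 1 + 7*i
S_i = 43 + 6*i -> [43, 49, 55, 61, 67]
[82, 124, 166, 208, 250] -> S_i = 82 + 42*i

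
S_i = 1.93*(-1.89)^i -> [1.93, -3.65, 6.89, -13.03, 24.63]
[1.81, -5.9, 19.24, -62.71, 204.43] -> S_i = 1.81*(-3.26)^i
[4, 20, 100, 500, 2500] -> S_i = 4*5^i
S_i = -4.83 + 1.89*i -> [-4.83, -2.94, -1.05, 0.84, 2.73]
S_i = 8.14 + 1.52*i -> [8.14, 9.66, 11.18, 12.7, 14.22]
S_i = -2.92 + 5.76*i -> [-2.92, 2.84, 8.6, 14.36, 20.12]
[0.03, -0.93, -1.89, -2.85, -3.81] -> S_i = 0.03 + -0.96*i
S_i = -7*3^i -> [-7, -21, -63, -189, -567]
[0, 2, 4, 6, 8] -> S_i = 0 + 2*i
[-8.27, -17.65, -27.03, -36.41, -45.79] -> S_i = -8.27 + -9.38*i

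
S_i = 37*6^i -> [37, 222, 1332, 7992, 47952]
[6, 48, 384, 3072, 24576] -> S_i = 6*8^i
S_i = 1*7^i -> [1, 7, 49, 343, 2401]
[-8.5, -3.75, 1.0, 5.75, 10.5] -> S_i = -8.50 + 4.75*i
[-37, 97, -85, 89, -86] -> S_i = Random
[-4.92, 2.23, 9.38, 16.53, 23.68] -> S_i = -4.92 + 7.15*i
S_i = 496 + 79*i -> [496, 575, 654, 733, 812]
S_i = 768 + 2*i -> [768, 770, 772, 774, 776]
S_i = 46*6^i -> [46, 276, 1656, 9936, 59616]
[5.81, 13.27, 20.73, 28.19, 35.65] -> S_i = 5.81 + 7.46*i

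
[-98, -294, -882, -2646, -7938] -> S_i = -98*3^i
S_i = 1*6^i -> [1, 6, 36, 216, 1296]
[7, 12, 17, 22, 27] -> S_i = 7 + 5*i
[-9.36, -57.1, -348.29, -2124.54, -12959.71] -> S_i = -9.36*6.10^i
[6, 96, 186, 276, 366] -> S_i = 6 + 90*i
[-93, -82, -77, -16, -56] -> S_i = Random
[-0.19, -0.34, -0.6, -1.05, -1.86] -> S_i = -0.19*1.77^i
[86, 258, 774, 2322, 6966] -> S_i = 86*3^i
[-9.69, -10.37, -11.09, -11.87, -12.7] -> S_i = -9.69*1.07^i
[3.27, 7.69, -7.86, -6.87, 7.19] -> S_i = Random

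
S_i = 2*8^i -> [2, 16, 128, 1024, 8192]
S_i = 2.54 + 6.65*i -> [2.54, 9.19, 15.84, 22.49, 29.14]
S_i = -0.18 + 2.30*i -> [-0.18, 2.12, 4.42, 6.72, 9.02]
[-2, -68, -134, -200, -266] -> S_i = -2 + -66*i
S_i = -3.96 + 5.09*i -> [-3.96, 1.13, 6.22, 11.31, 16.4]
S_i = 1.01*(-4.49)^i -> [1.01, -4.53, 20.36, -91.42, 410.49]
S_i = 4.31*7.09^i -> [4.31, 30.56, 216.66, 1536.09, 10890.86]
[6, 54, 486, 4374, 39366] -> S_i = 6*9^i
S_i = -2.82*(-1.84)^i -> [-2.82, 5.19, -9.55, 17.57, -32.32]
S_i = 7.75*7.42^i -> [7.75, 57.5, 426.69, 3166.02, 23491.86]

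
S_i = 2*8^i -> [2, 16, 128, 1024, 8192]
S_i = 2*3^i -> [2, 6, 18, 54, 162]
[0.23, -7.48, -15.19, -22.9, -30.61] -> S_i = 0.23 + -7.71*i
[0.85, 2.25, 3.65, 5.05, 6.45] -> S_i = 0.85 + 1.40*i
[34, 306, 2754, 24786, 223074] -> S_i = 34*9^i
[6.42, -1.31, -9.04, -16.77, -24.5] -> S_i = 6.42 + -7.73*i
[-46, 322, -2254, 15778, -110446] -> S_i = -46*-7^i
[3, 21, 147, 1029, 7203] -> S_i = 3*7^i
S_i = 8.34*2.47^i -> [8.34, 20.6, 50.88, 125.68, 310.42]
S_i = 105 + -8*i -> [105, 97, 89, 81, 73]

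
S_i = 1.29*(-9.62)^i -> [1.29, -12.41, 119.38, -1148.46, 11048.16]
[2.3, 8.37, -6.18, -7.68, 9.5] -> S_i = Random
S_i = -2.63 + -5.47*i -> [-2.63, -8.1, -13.57, -19.04, -24.51]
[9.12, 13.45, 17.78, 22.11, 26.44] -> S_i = 9.12 + 4.33*i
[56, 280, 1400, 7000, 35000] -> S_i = 56*5^i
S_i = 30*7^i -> [30, 210, 1470, 10290, 72030]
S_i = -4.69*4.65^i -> [-4.69, -21.81, -101.41, -471.55, -2192.73]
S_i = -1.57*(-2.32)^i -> [-1.57, 3.64, -8.45, 19.6, -45.48]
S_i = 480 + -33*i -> [480, 447, 414, 381, 348]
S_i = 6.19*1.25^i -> [6.19, 7.74, 9.67, 12.09, 15.11]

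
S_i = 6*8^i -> [6, 48, 384, 3072, 24576]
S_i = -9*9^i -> [-9, -81, -729, -6561, -59049]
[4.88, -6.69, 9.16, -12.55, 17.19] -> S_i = 4.88*(-1.37)^i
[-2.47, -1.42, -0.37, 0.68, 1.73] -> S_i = -2.47 + 1.05*i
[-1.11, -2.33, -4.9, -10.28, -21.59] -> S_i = -1.11*2.10^i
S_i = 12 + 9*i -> [12, 21, 30, 39, 48]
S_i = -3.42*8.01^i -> [-3.42, -27.39, -219.43, -1757.61, -14078.49]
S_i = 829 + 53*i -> [829, 882, 935, 988, 1041]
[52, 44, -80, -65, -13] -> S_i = Random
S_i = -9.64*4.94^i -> [-9.64, -47.62, -235.25, -1162.14, -5740.96]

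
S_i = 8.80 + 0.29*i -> [8.8, 9.09, 9.38, 9.67, 9.96]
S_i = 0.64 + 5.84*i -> [0.64, 6.48, 12.32, 18.16, 24.0]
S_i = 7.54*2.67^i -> [7.54, 20.13, 53.75, 143.52, 383.19]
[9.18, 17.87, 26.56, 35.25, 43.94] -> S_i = 9.18 + 8.69*i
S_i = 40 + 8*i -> [40, 48, 56, 64, 72]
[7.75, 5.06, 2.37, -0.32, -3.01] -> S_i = 7.75 + -2.69*i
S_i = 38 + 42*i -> [38, 80, 122, 164, 206]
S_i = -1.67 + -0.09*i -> [-1.67, -1.76, -1.85, -1.94, -2.03]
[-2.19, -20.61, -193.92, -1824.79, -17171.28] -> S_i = -2.19*9.41^i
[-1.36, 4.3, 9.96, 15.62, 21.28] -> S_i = -1.36 + 5.66*i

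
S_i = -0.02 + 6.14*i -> [-0.02, 6.12, 12.26, 18.4, 24.54]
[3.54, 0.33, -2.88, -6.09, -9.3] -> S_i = 3.54 + -3.21*i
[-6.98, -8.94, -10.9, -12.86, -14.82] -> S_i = -6.98 + -1.96*i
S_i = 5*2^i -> [5, 10, 20, 40, 80]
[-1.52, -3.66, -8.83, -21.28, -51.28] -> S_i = -1.52*2.41^i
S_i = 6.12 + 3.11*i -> [6.12, 9.23, 12.34, 15.45, 18.56]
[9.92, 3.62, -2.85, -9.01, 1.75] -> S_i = Random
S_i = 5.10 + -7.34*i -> [5.1, -2.24, -9.58, -16.92, -24.26]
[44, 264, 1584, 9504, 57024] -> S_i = 44*6^i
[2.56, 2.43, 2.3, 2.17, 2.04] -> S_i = 2.56 + -0.13*i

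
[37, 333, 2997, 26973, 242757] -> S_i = 37*9^i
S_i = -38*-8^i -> [-38, 304, -2432, 19456, -155648]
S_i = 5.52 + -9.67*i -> [5.52, -4.15, -13.82, -23.49, -33.16]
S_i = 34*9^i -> [34, 306, 2754, 24786, 223074]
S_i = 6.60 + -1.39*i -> [6.6, 5.21, 3.82, 2.43, 1.04]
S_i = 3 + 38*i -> [3, 41, 79, 117, 155]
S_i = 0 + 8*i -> [0, 8, 16, 24, 32]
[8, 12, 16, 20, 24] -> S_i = 8 + 4*i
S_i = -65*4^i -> [-65, -260, -1040, -4160, -16640]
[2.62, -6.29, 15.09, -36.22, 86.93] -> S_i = 2.62*(-2.40)^i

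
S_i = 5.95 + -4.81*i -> [5.95, 1.14, -3.67, -8.48, -13.29]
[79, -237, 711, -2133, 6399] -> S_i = 79*-3^i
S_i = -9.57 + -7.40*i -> [-9.57, -16.97, -24.37, -31.77, -39.17]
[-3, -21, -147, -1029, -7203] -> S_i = -3*7^i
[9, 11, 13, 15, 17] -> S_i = 9 + 2*i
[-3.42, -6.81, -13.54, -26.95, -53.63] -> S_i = -3.42*1.99^i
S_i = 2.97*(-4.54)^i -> [2.97, -13.48, 61.22, -277.92, 1261.77]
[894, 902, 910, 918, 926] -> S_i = 894 + 8*i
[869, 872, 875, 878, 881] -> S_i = 869 + 3*i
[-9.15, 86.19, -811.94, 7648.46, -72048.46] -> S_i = -9.15*(-9.42)^i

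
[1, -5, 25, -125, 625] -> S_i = 1*-5^i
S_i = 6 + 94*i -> [6, 100, 194, 288, 382]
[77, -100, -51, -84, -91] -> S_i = Random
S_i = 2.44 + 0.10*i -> [2.44, 2.54, 2.64, 2.74, 2.84]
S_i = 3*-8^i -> [3, -24, 192, -1536, 12288]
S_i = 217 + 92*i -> [217, 309, 401, 493, 585]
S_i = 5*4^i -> [5, 20, 80, 320, 1280]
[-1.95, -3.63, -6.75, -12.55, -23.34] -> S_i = -1.95*1.86^i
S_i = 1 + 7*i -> [1, 8, 15, 22, 29]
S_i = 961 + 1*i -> [961, 962, 963, 964, 965]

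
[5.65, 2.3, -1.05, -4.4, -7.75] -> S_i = 5.65 + -3.35*i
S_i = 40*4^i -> [40, 160, 640, 2560, 10240]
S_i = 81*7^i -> [81, 567, 3969, 27783, 194481]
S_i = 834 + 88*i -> [834, 922, 1010, 1098, 1186]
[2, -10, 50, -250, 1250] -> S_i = 2*-5^i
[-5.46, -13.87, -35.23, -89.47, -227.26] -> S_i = -5.46*2.54^i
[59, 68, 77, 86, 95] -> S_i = 59 + 9*i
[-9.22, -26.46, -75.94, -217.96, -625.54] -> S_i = -9.22*2.87^i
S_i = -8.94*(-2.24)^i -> [-8.94, 20.03, -44.86, 100.48, -225.08]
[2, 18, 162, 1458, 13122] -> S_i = 2*9^i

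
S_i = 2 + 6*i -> [2, 8, 14, 20, 26]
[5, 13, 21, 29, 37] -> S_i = 5 + 8*i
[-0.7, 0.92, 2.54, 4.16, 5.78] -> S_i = -0.70 + 1.62*i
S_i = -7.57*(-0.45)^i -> [-7.57, 3.41, -1.53, 0.69, -0.31]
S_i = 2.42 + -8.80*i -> [2.42, -6.38, -15.18, -23.98, -32.78]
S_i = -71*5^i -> [-71, -355, -1775, -8875, -44375]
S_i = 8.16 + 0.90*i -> [8.16, 9.06, 9.96, 10.86, 11.76]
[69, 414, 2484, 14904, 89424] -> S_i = 69*6^i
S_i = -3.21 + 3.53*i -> [-3.21, 0.32, 3.85, 7.38, 10.91]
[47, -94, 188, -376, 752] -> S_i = 47*-2^i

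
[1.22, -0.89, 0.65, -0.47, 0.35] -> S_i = 1.22*(-0.73)^i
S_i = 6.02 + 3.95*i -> [6.02, 9.97, 13.92, 17.87, 21.82]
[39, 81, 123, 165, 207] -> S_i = 39 + 42*i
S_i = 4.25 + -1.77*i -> [4.25, 2.48, 0.71, -1.06, -2.83]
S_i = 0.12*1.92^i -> [0.12, 0.23, 0.44, 0.85, 1.63]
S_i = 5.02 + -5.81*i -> [5.02, -0.79, -6.6, -12.41, -18.22]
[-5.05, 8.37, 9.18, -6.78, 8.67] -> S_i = Random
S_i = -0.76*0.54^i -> [-0.76, -0.41, -0.22, -0.12, -0.06]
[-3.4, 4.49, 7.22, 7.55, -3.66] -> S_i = Random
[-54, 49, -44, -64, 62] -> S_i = Random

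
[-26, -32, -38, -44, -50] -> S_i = -26 + -6*i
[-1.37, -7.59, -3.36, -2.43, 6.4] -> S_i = Random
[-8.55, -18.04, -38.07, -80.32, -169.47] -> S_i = -8.55*2.11^i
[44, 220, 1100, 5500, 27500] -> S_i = 44*5^i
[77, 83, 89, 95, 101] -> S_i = 77 + 6*i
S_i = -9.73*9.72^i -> [-9.73, -94.58, -919.27, -8935.35, -86851.62]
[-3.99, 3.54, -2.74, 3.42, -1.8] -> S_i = Random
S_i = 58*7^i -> [58, 406, 2842, 19894, 139258]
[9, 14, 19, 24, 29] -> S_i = 9 + 5*i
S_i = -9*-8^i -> [-9, 72, -576, 4608, -36864]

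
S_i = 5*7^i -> [5, 35, 245, 1715, 12005]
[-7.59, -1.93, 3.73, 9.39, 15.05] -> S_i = -7.59 + 5.66*i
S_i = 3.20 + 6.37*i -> [3.2, 9.57, 15.94, 22.31, 28.68]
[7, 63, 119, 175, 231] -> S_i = 7 + 56*i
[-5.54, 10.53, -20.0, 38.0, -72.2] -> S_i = -5.54*(-1.90)^i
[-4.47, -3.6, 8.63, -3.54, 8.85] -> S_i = Random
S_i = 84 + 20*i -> [84, 104, 124, 144, 164]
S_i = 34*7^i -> [34, 238, 1666, 11662, 81634]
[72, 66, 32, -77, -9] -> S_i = Random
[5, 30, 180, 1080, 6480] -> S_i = 5*6^i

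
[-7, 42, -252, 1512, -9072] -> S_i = -7*-6^i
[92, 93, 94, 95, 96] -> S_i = 92 + 1*i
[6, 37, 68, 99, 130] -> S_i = 6 + 31*i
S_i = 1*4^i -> [1, 4, 16, 64, 256]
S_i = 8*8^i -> [8, 64, 512, 4096, 32768]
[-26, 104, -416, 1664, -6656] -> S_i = -26*-4^i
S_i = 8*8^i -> [8, 64, 512, 4096, 32768]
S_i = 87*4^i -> [87, 348, 1392, 5568, 22272]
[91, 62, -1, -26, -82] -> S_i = Random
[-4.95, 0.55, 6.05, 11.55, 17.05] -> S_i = -4.95 + 5.50*i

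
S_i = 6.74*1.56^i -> [6.74, 10.51, 16.4, 25.59, 39.92]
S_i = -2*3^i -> [-2, -6, -18, -54, -162]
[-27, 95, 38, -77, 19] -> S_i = Random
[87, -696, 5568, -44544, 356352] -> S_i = 87*-8^i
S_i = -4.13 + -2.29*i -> [-4.13, -6.42, -8.71, -11.0, -13.29]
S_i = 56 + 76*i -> [56, 132, 208, 284, 360]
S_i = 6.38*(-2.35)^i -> [6.38, -14.99, 35.23, -82.8, 194.58]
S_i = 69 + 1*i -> [69, 70, 71, 72, 73]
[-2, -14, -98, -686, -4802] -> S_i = -2*7^i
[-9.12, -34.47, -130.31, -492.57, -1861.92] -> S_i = -9.12*3.78^i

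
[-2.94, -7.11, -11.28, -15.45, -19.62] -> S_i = -2.94 + -4.17*i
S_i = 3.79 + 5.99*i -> [3.79, 9.78, 15.77, 21.76, 27.75]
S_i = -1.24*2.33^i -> [-1.24, -2.89, -6.73, -15.69, -36.55]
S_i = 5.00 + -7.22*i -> [5.0, -2.22, -9.44, -16.66, -23.88]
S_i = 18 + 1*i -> [18, 19, 20, 21, 22]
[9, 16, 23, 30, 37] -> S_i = 9 + 7*i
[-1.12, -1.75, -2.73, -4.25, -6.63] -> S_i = -1.12*1.56^i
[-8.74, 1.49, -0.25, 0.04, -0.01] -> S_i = -8.74*(-0.17)^i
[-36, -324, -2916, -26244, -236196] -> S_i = -36*9^i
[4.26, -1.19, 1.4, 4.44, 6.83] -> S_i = Random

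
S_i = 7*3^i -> [7, 21, 63, 189, 567]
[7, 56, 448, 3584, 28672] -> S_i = 7*8^i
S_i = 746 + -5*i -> [746, 741, 736, 731, 726]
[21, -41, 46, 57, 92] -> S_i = Random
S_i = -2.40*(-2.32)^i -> [-2.4, 5.57, -12.92, 29.97, -69.53]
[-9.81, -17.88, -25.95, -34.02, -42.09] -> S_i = -9.81 + -8.07*i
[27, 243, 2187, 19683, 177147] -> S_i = 27*9^i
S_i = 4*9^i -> [4, 36, 324, 2916, 26244]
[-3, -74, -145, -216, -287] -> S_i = -3 + -71*i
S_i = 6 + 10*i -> [6, 16, 26, 36, 46]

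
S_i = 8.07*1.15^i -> [8.07, 9.28, 10.67, 12.27, 14.11]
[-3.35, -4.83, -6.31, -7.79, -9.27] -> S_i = -3.35 + -1.48*i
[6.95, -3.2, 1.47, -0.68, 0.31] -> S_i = 6.95*(-0.46)^i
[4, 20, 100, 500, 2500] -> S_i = 4*5^i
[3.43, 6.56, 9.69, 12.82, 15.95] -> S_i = 3.43 + 3.13*i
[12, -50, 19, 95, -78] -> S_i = Random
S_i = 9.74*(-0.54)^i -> [9.74, -5.26, 2.84, -1.53, 0.83]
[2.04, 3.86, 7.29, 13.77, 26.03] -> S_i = 2.04*1.89^i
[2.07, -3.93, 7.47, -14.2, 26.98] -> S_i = 2.07*(-1.90)^i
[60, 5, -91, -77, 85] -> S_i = Random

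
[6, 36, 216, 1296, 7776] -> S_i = 6*6^i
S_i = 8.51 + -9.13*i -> [8.51, -0.62, -9.75, -18.88, -28.01]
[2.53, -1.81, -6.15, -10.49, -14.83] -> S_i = 2.53 + -4.34*i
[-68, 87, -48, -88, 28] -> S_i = Random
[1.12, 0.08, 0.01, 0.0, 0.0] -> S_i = 1.12*0.07^i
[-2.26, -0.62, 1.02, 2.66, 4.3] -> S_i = -2.26 + 1.64*i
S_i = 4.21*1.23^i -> [4.21, 5.18, 6.37, 7.83, 9.64]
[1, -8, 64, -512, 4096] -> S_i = 1*-8^i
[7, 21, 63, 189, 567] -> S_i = 7*3^i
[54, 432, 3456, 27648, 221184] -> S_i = 54*8^i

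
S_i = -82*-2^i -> [-82, 164, -328, 656, -1312]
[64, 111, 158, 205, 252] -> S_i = 64 + 47*i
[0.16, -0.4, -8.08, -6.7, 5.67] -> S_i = Random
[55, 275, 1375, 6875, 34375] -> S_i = 55*5^i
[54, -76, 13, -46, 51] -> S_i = Random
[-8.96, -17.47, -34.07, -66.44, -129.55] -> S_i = -8.96*1.95^i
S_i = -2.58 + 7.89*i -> [-2.58, 5.31, 13.2, 21.09, 28.98]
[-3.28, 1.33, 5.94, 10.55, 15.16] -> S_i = -3.28 + 4.61*i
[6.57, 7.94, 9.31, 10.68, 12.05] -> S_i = 6.57 + 1.37*i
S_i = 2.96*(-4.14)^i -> [2.96, -12.25, 50.73, -210.04, 869.55]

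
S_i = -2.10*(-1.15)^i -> [-2.1, 2.42, -2.78, 3.19, -3.67]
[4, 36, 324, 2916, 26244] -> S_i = 4*9^i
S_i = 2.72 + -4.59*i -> [2.72, -1.87, -6.46, -11.05, -15.64]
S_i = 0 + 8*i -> [0, 8, 16, 24, 32]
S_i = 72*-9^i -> [72, -648, 5832, -52488, 472392]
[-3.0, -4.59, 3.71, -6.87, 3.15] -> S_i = Random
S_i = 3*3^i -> [3, 9, 27, 81, 243]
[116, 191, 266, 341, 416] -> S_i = 116 + 75*i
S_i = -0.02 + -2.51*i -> [-0.02, -2.53, -5.04, -7.55, -10.06]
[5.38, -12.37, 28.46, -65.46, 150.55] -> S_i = 5.38*(-2.30)^i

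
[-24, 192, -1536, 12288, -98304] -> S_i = -24*-8^i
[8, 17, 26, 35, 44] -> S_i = 8 + 9*i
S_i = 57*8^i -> [57, 456, 3648, 29184, 233472]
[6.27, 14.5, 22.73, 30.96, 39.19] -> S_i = 6.27 + 8.23*i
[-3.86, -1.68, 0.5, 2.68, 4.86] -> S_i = -3.86 + 2.18*i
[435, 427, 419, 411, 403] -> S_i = 435 + -8*i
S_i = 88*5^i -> [88, 440, 2200, 11000, 55000]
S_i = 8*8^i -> [8, 64, 512, 4096, 32768]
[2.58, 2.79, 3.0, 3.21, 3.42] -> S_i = 2.58 + 0.21*i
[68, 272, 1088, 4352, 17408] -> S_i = 68*4^i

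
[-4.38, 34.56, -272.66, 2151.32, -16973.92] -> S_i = -4.38*(-7.89)^i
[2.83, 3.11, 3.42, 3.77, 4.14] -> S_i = 2.83*1.10^i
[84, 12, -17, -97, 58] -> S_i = Random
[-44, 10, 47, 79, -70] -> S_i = Random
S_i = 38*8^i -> [38, 304, 2432, 19456, 155648]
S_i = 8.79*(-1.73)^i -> [8.79, -15.21, 26.31, -45.51, 78.74]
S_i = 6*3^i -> [6, 18, 54, 162, 486]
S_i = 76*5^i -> [76, 380, 1900, 9500, 47500]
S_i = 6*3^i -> [6, 18, 54, 162, 486]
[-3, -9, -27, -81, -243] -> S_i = -3*3^i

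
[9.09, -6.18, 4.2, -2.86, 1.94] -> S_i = 9.09*(-0.68)^i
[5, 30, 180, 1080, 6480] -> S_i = 5*6^i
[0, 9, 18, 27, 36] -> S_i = 0 + 9*i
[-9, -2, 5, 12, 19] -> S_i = -9 + 7*i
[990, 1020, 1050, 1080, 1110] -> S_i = 990 + 30*i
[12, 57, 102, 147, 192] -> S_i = 12 + 45*i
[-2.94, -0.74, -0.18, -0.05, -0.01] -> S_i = -2.94*0.25^i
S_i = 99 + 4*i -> [99, 103, 107, 111, 115]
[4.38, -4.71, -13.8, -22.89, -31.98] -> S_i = 4.38 + -9.09*i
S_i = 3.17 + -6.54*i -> [3.17, -3.37, -9.91, -16.45, -22.99]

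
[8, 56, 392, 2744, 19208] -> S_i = 8*7^i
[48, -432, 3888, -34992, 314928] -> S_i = 48*-9^i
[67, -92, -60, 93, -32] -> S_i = Random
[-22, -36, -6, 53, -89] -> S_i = Random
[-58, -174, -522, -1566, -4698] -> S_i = -58*3^i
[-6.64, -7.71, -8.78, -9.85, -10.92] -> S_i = -6.64 + -1.07*i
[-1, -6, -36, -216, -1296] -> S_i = -1*6^i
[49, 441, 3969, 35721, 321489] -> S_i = 49*9^i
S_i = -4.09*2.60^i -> [-4.09, -10.63, -27.65, -71.89, -186.9]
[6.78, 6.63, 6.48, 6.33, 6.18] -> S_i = 6.78 + -0.15*i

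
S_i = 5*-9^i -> [5, -45, 405, -3645, 32805]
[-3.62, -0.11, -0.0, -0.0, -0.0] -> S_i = -3.62*0.03^i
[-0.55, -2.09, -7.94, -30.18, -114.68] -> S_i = -0.55*3.80^i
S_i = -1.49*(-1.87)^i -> [-1.49, 2.79, -5.21, 9.74, -18.22]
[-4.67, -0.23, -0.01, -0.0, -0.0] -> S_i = -4.67*0.05^i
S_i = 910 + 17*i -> [910, 927, 944, 961, 978]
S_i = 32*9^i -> [32, 288, 2592, 23328, 209952]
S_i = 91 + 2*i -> [91, 93, 95, 97, 99]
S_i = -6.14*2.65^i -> [-6.14, -16.27, -43.12, -114.26, -302.8]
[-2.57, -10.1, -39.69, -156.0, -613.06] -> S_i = -2.57*3.93^i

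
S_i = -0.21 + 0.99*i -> [-0.21, 0.78, 1.77, 2.76, 3.75]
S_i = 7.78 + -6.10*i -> [7.78, 1.68, -4.42, -10.52, -16.62]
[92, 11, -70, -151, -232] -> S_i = 92 + -81*i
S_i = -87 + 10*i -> [-87, -77, -67, -57, -47]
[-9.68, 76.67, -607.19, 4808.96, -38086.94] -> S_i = -9.68*(-7.92)^i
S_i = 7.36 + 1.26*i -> [7.36, 8.62, 9.88, 11.14, 12.4]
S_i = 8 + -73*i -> [8, -65, -138, -211, -284]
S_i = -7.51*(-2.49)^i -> [-7.51, 18.7, -46.56, 115.94, -288.69]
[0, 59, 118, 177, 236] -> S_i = 0 + 59*i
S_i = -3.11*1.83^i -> [-3.11, -5.69, -10.42, -19.06, -34.88]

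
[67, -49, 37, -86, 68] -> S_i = Random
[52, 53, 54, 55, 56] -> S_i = 52 + 1*i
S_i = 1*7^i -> [1, 7, 49, 343, 2401]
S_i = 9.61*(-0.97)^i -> [9.61, -9.32, 9.04, -8.77, 8.51]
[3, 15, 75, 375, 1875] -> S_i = 3*5^i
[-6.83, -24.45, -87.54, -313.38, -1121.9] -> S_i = -6.83*3.58^i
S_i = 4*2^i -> [4, 8, 16, 32, 64]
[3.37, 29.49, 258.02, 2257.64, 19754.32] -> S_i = 3.37*8.75^i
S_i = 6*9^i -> [6, 54, 486, 4374, 39366]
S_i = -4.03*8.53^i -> [-4.03, -34.38, -293.23, -2501.22, -21335.42]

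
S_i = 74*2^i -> [74, 148, 296, 592, 1184]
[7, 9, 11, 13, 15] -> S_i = 7 + 2*i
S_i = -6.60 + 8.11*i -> [-6.6, 1.51, 9.62, 17.73, 25.84]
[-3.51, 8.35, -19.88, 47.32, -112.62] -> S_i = -3.51*(-2.38)^i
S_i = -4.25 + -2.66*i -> [-4.25, -6.91, -9.57, -12.23, -14.89]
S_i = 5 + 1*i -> [5, 6, 7, 8, 9]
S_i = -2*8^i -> [-2, -16, -128, -1024, -8192]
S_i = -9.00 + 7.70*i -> [-9.0, -1.3, 6.4, 14.1, 21.8]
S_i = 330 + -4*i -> [330, 326, 322, 318, 314]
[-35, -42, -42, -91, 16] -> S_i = Random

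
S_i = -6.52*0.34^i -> [-6.52, -2.22, -0.75, -0.26, -0.09]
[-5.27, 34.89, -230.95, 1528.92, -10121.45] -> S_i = -5.27*(-6.62)^i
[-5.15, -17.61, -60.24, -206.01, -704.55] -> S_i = -5.15*3.42^i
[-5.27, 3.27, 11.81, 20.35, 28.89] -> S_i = -5.27 + 8.54*i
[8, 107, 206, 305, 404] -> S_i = 8 + 99*i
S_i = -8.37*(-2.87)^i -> [-8.37, 24.02, -68.94, 197.87, -567.88]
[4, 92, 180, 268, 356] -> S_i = 4 + 88*i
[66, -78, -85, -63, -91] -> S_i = Random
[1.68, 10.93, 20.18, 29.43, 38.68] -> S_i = 1.68 + 9.25*i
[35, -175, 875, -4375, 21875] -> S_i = 35*-5^i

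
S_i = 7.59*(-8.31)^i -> [7.59, -63.07, 524.14, -4355.57, 36194.77]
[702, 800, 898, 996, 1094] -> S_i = 702 + 98*i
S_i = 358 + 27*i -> [358, 385, 412, 439, 466]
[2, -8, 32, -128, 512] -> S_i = 2*-4^i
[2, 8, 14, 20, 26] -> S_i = 2 + 6*i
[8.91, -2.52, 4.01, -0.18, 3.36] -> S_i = Random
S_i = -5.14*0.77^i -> [-5.14, -3.96, -3.05, -2.35, -1.81]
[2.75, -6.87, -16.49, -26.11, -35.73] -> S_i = 2.75 + -9.62*i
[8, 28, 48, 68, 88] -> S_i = 8 + 20*i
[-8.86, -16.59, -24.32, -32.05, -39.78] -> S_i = -8.86 + -7.73*i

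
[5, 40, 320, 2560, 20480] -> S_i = 5*8^i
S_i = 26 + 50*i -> [26, 76, 126, 176, 226]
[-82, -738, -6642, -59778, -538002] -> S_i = -82*9^i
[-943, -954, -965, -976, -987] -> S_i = -943 + -11*i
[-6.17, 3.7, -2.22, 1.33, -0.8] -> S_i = -6.17*(-0.60)^i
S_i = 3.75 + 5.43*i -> [3.75, 9.18, 14.61, 20.04, 25.47]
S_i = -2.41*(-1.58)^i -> [-2.41, 3.81, -6.02, 9.51, -15.02]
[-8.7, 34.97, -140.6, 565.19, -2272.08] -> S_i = -8.70*(-4.02)^i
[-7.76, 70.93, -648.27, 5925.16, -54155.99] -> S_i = -7.76*(-9.14)^i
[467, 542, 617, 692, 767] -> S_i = 467 + 75*i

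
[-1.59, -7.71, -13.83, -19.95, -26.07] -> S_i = -1.59 + -6.12*i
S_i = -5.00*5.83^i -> [-5.0, -29.15, -169.94, -990.78, -5776.23]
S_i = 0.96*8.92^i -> [0.96, 8.56, 76.38, 681.34, 6077.58]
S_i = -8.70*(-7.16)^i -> [-8.7, 62.29, -446.01, 3193.44, -22865.01]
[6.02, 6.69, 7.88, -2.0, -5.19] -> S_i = Random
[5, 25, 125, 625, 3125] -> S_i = 5*5^i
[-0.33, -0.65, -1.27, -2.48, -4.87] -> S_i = -0.33*1.96^i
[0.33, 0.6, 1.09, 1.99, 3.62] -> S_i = 0.33*1.82^i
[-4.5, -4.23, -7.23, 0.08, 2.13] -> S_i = Random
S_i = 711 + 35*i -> [711, 746, 781, 816, 851]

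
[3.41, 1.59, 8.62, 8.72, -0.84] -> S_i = Random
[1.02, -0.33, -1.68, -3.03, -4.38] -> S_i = 1.02 + -1.35*i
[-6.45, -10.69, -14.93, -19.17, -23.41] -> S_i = -6.45 + -4.24*i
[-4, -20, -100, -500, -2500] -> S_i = -4*5^i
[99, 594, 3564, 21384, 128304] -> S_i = 99*6^i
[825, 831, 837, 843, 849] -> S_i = 825 + 6*i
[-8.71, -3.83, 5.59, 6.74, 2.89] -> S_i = Random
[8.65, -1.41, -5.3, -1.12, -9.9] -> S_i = Random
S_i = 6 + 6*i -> [6, 12, 18, 24, 30]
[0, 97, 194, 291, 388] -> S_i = 0 + 97*i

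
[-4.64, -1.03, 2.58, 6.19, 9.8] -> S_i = -4.64 + 3.61*i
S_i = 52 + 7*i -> [52, 59, 66, 73, 80]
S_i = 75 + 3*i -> [75, 78, 81, 84, 87]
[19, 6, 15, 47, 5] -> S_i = Random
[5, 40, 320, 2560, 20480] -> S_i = 5*8^i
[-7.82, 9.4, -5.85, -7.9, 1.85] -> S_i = Random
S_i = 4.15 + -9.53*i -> [4.15, -5.38, -14.91, -24.44, -33.97]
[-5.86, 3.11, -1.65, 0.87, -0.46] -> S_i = -5.86*(-0.53)^i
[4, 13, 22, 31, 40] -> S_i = 4 + 9*i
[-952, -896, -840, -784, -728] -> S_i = -952 + 56*i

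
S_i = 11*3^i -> [11, 33, 99, 297, 891]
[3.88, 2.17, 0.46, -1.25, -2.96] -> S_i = 3.88 + -1.71*i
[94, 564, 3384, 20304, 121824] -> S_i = 94*6^i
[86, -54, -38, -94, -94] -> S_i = Random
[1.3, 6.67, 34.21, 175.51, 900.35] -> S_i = 1.30*5.13^i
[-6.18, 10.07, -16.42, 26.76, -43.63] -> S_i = -6.18*(-1.63)^i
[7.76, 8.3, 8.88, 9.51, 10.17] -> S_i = 7.76*1.07^i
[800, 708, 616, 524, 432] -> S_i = 800 + -92*i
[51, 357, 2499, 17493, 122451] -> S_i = 51*7^i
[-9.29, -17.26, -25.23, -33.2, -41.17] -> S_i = -9.29 + -7.97*i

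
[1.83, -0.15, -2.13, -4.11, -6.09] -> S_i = 1.83 + -1.98*i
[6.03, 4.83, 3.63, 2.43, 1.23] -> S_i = 6.03 + -1.20*i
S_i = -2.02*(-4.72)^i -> [-2.02, 9.53, -45.0, 212.41, -1002.58]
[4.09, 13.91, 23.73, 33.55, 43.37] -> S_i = 4.09 + 9.82*i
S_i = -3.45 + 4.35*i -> [-3.45, 0.9, 5.25, 9.6, 13.95]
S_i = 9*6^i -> [9, 54, 324, 1944, 11664]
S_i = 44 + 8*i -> [44, 52, 60, 68, 76]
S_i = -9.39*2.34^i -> [-9.39, -21.97, -51.42, -120.31, -281.53]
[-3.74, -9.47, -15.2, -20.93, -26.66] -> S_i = -3.74 + -5.73*i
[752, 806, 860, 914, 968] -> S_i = 752 + 54*i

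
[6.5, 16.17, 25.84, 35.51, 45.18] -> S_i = 6.50 + 9.67*i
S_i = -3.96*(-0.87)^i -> [-3.96, 3.45, -3.0, 2.61, -2.27]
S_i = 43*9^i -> [43, 387, 3483, 31347, 282123]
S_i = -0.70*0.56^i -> [-0.7, -0.39, -0.22, -0.12, -0.07]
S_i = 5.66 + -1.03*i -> [5.66, 4.63, 3.6, 2.57, 1.54]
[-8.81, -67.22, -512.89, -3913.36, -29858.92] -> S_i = -8.81*7.63^i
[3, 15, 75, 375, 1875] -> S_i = 3*5^i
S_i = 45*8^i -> [45, 360, 2880, 23040, 184320]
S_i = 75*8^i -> [75, 600, 4800, 38400, 307200]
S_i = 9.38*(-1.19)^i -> [9.38, -11.16, 13.28, -15.81, 18.81]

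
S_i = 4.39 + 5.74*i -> [4.39, 10.13, 15.87, 21.61, 27.35]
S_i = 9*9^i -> [9, 81, 729, 6561, 59049]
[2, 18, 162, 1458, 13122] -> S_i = 2*9^i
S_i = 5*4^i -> [5, 20, 80, 320, 1280]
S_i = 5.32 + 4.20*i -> [5.32, 9.52, 13.72, 17.92, 22.12]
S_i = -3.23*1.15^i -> [-3.23, -3.71, -4.27, -4.91, -5.65]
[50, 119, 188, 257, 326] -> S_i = 50 + 69*i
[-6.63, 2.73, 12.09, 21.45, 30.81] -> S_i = -6.63 + 9.36*i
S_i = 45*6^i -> [45, 270, 1620, 9720, 58320]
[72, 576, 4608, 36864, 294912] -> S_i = 72*8^i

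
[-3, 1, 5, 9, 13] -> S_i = -3 + 4*i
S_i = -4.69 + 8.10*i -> [-4.69, 3.41, 11.51, 19.61, 27.71]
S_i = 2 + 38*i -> [2, 40, 78, 116, 154]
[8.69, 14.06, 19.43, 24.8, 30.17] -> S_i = 8.69 + 5.37*i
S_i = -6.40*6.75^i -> [-6.4, -43.2, -291.6, -1968.3, -13286.03]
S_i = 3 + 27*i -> [3, 30, 57, 84, 111]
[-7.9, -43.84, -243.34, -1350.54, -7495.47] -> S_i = -7.90*5.55^i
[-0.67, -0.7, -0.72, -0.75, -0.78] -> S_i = -0.67*1.04^i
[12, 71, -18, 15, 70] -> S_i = Random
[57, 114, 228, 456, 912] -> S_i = 57*2^i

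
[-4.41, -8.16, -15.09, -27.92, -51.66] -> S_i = -4.41*1.85^i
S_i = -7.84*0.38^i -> [-7.84, -2.98, -1.13, -0.43, -0.16]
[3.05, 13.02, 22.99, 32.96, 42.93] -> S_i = 3.05 + 9.97*i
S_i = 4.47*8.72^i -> [4.47, 38.98, 339.89, 2963.86, 25844.82]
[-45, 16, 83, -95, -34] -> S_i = Random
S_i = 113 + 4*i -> [113, 117, 121, 125, 129]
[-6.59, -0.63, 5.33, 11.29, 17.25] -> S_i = -6.59 + 5.96*i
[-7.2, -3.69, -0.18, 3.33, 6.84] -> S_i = -7.20 + 3.51*i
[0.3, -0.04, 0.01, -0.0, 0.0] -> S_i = 0.30*(-0.14)^i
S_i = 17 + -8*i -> [17, 9, 1, -7, -15]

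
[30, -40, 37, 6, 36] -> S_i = Random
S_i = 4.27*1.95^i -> [4.27, 8.33, 16.24, 31.66, 61.74]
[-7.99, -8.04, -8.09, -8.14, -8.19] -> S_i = -7.99 + -0.05*i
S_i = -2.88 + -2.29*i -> [-2.88, -5.17, -7.46, -9.75, -12.04]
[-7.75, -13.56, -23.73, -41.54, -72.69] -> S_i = -7.75*1.75^i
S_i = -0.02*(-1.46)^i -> [-0.02, 0.03, -0.04, 0.06, -0.09]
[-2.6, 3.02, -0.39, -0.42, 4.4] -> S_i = Random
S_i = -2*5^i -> [-2, -10, -50, -250, -1250]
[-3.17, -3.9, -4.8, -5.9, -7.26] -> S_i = -3.17*1.23^i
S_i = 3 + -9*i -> [3, -6, -15, -24, -33]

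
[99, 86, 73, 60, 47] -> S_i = 99 + -13*i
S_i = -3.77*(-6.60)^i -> [-3.77, 24.88, -164.22, 1083.86, -7153.48]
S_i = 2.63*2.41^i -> [2.63, 6.34, 15.28, 36.81, 88.72]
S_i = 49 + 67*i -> [49, 116, 183, 250, 317]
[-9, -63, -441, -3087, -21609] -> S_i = -9*7^i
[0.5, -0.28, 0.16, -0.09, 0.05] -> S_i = 0.50*(-0.57)^i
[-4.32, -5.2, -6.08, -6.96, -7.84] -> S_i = -4.32 + -0.88*i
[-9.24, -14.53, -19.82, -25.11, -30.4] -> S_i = -9.24 + -5.29*i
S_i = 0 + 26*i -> [0, 26, 52, 78, 104]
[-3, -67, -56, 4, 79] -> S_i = Random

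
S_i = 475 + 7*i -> [475, 482, 489, 496, 503]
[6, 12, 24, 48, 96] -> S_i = 6*2^i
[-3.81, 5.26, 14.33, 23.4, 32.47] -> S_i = -3.81 + 9.07*i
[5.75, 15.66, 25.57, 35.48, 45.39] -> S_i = 5.75 + 9.91*i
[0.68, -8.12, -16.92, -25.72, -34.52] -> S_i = 0.68 + -8.80*i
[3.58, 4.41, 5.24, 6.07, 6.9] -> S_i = 3.58 + 0.83*i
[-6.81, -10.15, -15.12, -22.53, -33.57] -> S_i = -6.81*1.49^i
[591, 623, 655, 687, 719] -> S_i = 591 + 32*i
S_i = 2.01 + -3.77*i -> [2.01, -1.76, -5.53, -9.3, -13.07]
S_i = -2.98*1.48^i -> [-2.98, -4.41, -6.53, -9.66, -14.3]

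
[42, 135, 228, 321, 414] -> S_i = 42 + 93*i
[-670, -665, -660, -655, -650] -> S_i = -670 + 5*i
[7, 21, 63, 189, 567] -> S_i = 7*3^i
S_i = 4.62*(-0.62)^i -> [4.62, -2.86, 1.78, -1.1, 0.68]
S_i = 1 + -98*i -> [1, -97, -195, -293, -391]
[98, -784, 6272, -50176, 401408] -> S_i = 98*-8^i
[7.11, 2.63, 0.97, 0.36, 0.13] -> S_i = 7.11*0.37^i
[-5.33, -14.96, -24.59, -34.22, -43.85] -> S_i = -5.33 + -9.63*i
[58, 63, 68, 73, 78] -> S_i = 58 + 5*i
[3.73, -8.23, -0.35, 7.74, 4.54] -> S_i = Random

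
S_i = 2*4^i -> [2, 8, 32, 128, 512]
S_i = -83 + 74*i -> [-83, -9, 65, 139, 213]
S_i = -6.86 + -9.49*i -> [-6.86, -16.35, -25.84, -35.33, -44.82]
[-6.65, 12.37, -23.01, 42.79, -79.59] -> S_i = -6.65*(-1.86)^i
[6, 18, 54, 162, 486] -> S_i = 6*3^i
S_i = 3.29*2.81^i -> [3.29, 9.24, 25.98, 73.0, 205.13]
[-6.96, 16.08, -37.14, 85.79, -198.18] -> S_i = -6.96*(-2.31)^i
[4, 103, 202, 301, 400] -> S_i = 4 + 99*i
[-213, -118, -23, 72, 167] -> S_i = -213 + 95*i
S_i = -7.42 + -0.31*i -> [-7.42, -7.73, -8.04, -8.35, -8.66]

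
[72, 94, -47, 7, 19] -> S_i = Random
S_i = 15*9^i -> [15, 135, 1215, 10935, 98415]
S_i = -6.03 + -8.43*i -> [-6.03, -14.46, -22.89, -31.32, -39.75]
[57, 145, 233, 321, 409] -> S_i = 57 + 88*i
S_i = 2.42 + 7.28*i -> [2.42, 9.7, 16.98, 24.26, 31.54]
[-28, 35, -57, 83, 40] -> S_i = Random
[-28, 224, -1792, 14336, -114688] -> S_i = -28*-8^i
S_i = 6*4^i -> [6, 24, 96, 384, 1536]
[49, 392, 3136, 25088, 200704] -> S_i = 49*8^i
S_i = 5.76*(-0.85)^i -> [5.76, -4.9, 4.16, -3.54, 3.01]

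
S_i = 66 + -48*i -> [66, 18, -30, -78, -126]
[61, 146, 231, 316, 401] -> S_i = 61 + 85*i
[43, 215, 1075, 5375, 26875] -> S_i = 43*5^i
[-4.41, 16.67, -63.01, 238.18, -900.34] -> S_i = -4.41*(-3.78)^i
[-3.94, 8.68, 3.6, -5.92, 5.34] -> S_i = Random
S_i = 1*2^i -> [1, 2, 4, 8, 16]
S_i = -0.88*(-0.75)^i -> [-0.88, 0.66, -0.5, 0.37, -0.28]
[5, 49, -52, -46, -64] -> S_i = Random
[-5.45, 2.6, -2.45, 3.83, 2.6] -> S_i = Random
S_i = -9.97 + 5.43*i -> [-9.97, -4.54, 0.89, 6.32, 11.75]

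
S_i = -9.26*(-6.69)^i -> [-9.26, 61.95, -414.44, 2772.61, -18548.78]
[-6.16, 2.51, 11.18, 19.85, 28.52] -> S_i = -6.16 + 8.67*i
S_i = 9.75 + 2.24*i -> [9.75, 11.99, 14.23, 16.47, 18.71]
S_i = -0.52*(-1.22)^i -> [-0.52, 0.63, -0.77, 0.94, -1.15]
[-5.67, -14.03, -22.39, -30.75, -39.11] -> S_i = -5.67 + -8.36*i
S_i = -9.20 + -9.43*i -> [-9.2, -18.63, -28.06, -37.49, -46.92]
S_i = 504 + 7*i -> [504, 511, 518, 525, 532]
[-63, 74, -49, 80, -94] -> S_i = Random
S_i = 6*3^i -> [6, 18, 54, 162, 486]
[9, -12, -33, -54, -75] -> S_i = 9 + -21*i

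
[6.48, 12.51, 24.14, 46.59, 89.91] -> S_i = 6.48*1.93^i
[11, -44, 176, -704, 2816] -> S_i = 11*-4^i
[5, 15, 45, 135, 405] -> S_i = 5*3^i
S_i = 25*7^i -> [25, 175, 1225, 8575, 60025]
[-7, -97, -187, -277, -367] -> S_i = -7 + -90*i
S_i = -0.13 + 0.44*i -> [-0.13, 0.31, 0.75, 1.19, 1.63]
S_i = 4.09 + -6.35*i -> [4.09, -2.26, -8.61, -14.96, -21.31]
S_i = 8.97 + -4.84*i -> [8.97, 4.13, -0.71, -5.55, -10.39]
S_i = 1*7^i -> [1, 7, 49, 343, 2401]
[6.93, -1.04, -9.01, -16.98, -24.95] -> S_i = 6.93 + -7.97*i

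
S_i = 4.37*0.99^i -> [4.37, 4.33, 4.28, 4.24, 4.2]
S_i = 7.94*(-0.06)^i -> [7.94, -0.48, 0.03, -0.0, 0.0]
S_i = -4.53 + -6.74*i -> [-4.53, -11.27, -18.01, -24.75, -31.49]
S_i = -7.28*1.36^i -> [-7.28, -9.9, -13.47, -18.31, -24.91]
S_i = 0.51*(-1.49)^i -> [0.51, -0.76, 1.13, -1.69, 2.51]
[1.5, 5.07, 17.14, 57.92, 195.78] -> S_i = 1.50*3.38^i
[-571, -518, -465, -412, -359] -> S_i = -571 + 53*i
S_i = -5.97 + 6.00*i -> [-5.97, 0.03, 6.03, 12.03, 18.03]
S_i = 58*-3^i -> [58, -174, 522, -1566, 4698]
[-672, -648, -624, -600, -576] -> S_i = -672 + 24*i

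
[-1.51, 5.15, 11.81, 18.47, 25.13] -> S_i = -1.51 + 6.66*i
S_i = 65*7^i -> [65, 455, 3185, 22295, 156065]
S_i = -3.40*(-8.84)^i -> [-3.4, 30.06, -265.7, 2348.74, -20762.9]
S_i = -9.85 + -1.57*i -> [-9.85, -11.42, -12.99, -14.56, -16.13]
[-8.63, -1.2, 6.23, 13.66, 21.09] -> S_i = -8.63 + 7.43*i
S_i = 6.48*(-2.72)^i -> [6.48, -17.63, 47.94, -130.4, 354.69]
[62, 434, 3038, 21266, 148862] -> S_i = 62*7^i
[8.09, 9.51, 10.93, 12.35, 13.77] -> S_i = 8.09 + 1.42*i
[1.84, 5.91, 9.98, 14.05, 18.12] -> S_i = 1.84 + 4.07*i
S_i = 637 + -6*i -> [637, 631, 625, 619, 613]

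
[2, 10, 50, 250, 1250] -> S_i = 2*5^i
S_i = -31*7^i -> [-31, -217, -1519, -10633, -74431]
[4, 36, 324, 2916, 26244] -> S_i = 4*9^i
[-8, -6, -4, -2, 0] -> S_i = -8 + 2*i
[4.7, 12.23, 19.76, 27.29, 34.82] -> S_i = 4.70 + 7.53*i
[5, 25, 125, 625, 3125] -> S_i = 5*5^i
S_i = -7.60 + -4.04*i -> [-7.6, -11.64, -15.68, -19.72, -23.76]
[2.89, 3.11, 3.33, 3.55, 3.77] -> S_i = 2.89 + 0.22*i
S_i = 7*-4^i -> [7, -28, 112, -448, 1792]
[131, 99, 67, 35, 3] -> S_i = 131 + -32*i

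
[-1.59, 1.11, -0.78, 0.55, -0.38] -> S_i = -1.59*(-0.70)^i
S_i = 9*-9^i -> [9, -81, 729, -6561, 59049]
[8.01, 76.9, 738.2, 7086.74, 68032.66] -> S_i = 8.01*9.60^i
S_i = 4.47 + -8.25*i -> [4.47, -3.78, -12.03, -20.28, -28.53]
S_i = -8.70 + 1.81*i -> [-8.7, -6.89, -5.08, -3.27, -1.46]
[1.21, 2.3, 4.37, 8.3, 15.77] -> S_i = 1.21*1.90^i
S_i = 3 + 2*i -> [3, 5, 7, 9, 11]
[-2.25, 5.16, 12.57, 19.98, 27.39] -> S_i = -2.25 + 7.41*i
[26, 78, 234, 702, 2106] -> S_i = 26*3^i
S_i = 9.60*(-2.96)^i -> [9.6, -28.42, 84.11, -248.97, 736.95]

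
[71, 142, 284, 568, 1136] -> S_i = 71*2^i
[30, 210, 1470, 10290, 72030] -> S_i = 30*7^i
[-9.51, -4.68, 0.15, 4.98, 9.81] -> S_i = -9.51 + 4.83*i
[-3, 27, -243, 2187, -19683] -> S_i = -3*-9^i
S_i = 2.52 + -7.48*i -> [2.52, -4.96, -12.44, -19.92, -27.4]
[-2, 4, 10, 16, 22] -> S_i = -2 + 6*i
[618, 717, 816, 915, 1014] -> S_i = 618 + 99*i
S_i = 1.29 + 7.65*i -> [1.29, 8.94, 16.59, 24.24, 31.89]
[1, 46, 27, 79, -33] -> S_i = Random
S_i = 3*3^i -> [3, 9, 27, 81, 243]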